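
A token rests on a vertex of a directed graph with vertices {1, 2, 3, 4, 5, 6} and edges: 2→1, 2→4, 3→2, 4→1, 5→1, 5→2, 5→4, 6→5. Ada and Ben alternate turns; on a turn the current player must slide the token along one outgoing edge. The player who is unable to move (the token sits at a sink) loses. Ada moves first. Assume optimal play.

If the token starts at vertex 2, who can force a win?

Ada wins.

Build the W/L table. Terminal = L. A non-terminal position is W if it has a move to some L; otherwise it is L.
Every edge goes from a vertex to one that appears earlier in the order 1, 4, 2, 5, 3, 6, so processing vertices in that order labels each vertex after all of its successors.
1: no outgoing edge → L
4: →1(L), so W
2: →1(L), so W
5: →1(L), so W
3: →2(W) only, which is W, so L
6: →5(W) only, which is W, so L
From 2 Ada can move to 1, reaching an L position.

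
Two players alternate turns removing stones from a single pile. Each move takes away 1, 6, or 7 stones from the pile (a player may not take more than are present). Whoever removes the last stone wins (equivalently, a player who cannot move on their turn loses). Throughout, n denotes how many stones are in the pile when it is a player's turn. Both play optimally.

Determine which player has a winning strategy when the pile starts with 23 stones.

Use the standard recursion: the mover loses at a terminal position; elsewhere, the mover wins exactly when some move hands the opponent an L position.
n=0: no move → L
n=1: can move to 0, which is L ⇒ W
n=2: the only move is to 1(W), a W ⇒ L
n=3: can move to 2, which is L ⇒ W
n=4: the only move is to 3(W), a W ⇒ L
n=5: can move to 4, which is L ⇒ W
n=6: can move to 0, which is L ⇒ W
n=7: can move to 0, which is L ⇒ W
n=8: can move to 2, which is L ⇒ W
n=9: can move to 2, which is L ⇒ W
n=10: can move to 4, which is L ⇒ W
n=11: can move to 4, which is L ⇒ W
n=12: moves to 11(W), 6(W), 5(W); every one is W ⇒ L
n=13: can move to 12, which is L ⇒ W
n=14: moves to 13(W), 8(W), 7(W); every one is W ⇒ L
n=15: can move to 14, which is L ⇒ W
n=16: moves to 15(W), 10(W), 9(W); every one is W ⇒ L
n=17: can move to 16, which is L ⇒ W
n=18: can move to 12, which is L ⇒ W
n=19: can move to 12, which is L ⇒ W
n=20: can move to 14, which is L ⇒ W
n=21: can move to 14, which is L ⇒ W
n=22: can move to 16, which is L ⇒ W
n=23: can move to 16, which is L ⇒ W
The starting position 23 is W: the player to move should remove 7, leaving 16, handing over an L position.

The first player wins.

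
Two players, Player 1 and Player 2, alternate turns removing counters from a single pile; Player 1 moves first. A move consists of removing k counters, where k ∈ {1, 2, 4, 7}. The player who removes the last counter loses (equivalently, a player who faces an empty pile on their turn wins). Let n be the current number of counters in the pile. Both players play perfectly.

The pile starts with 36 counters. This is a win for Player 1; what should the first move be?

Remove 2, leaving 34.

Work bottom-up. With no move the player to move wins. Otherwise the position is W if at least one move leads to an L position for the opponent, and L if every move leads to a W.
n=0: no move; the opponent has just taken the last counter and therefore loses → W
n=1: the only move is to 0(W), a W ⇒ L
n=2: can move to 1, which is L ⇒ W
n=3: can move to 1, which is L ⇒ W
n=4: moves to 3(W), 2(W), 0(W); every one is W ⇒ L
n=5: can move to 4, which is L ⇒ W
n=6: can move to 4, which is L ⇒ W
n=7: moves to 6(W), 5(W), 3(W), 0(W); every one is W ⇒ L
n=8: can move to 7, which is L ⇒ W
n=9: can move to 7, which is L ⇒ W
n=10: moves to 9(W), 8(W), 6(W), 3(W); every one is W ⇒ L
n=11: can move to 10, which is L ⇒ W
n=12: can move to 10, which is L ⇒ W
n=13: moves to 12(W), 11(W), 9(W), 6(W); every one is W ⇒ L
n=14: can move to 13, which is L ⇒ W
n=15: can move to 13, which is L ⇒ W
n=16: moves to 15(W), 14(W), 12(W), 9(W); every one is W ⇒ L
n=17: can move to 16, which is L ⇒ W
n=18: can move to 16, which is L ⇒ W
n=19: moves to 18(W), 17(W), 15(W), 12(W); every one is W ⇒ L
n=20: can move to 19, which is L ⇒ W
n=21: can move to 19, which is L ⇒ W
n=22: moves to 21(W), 20(W), 18(W), 15(W); every one is W ⇒ L
n=23: can move to 22, which is L ⇒ W
n=24: can move to 22, which is L ⇒ W
n=25: moves to 24(W), 23(W), 21(W), 18(W); every one is W ⇒ L
n=26: can move to 25, which is L ⇒ W
n=27: can move to 25, which is L ⇒ W
n=28: moves to 27(W), 26(W), 24(W), 21(W); every one is W ⇒ L
n=29: can move to 28, which is L ⇒ W
n=30: can move to 28, which is L ⇒ W
n=31: moves to 30(W), 29(W), 27(W), 24(W); every one is W ⇒ L
n=32: can move to 31, which is L ⇒ W
n=33: can move to 31, which is L ⇒ W
n=34: moves to 33(W), 32(W), 30(W), 27(W); every one is W ⇒ L
n=35: can move to 34, which is L ⇒ W
n=36: can move to 34, which is L ⇒ W
From 36, the L positions reachable in one move are: 34.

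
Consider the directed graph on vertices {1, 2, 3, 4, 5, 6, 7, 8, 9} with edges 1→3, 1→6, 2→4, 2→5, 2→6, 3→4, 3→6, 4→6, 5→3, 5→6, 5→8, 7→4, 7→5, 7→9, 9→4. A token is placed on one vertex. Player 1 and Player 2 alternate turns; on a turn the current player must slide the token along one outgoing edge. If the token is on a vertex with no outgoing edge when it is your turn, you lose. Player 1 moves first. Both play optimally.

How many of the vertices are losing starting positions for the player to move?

Use the standard recursion: the mover loses at a terminal position; elsewhere, the mover wins exactly when some move hands the opponent an L position.
Every edge goes from a vertex to one that appears earlier in the order 8, 6, 4, 3, 5, 2, 1, 9, 7, so processing vertices in that order labels each vertex after all of its successors.
8: no outgoing edge → L
6: no outgoing edge → L
4: can move to 6, which is L ⇒ W
3: can move to 6, which is L ⇒ W
5: can move to 6, which is L ⇒ W
2: can move to 6, which is L ⇒ W
1: can move to 6, which is L ⇒ W
9: the only move is to 4(W), a W ⇒ L
7: can move to 9, which is L ⇒ W
The L vertices are 6, 8, 9; that is 3 in all.

3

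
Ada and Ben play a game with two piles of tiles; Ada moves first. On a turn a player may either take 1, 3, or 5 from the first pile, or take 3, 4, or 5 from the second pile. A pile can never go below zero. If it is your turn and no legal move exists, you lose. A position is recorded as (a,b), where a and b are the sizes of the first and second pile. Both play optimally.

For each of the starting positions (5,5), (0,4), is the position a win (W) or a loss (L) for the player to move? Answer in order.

Work bottom-up. With no move the player to move loses. Otherwise the position is W if at least one move leads to an L position for the opponent, and L if every move leads to a W.
No move ever increases a pile, so every position that can arise here has a ≤ 5 and b ≤ 5; it is enough to label the cells with 0 ≤ a ≤ 5 and 0 ≤ b ≤ 5.
Every move lowers a or b (never raises either), so fill the grid row by row in increasing a, and left to right within a row: each cell's successors are then already labelled.
      b=0  b=1  b=2  b=3  b=4  b=5
a=0:    L    L    L    W    W    W
a=1:    W    W    W    L    L    L
a=2:    L    L    L    W    W    W
a=3:    W    W    W    L    L    L
a=4:    L    L    L    W    W    W
a=5:    W    W    W    L    L    L
Cells with no legal move (terminal, hence L): (0,0), (0,1), (0,2).
The remaining L cells, each justified by listing all of its moves:
(1,3): moves to (0,3)(W), (1,0)(W); every one is W ⇒ L
(1,4): moves to (0,4)(W), (1,1)(W), (1,0)(W); every one is W ⇒ L
(1,5): moves to (0,5)(W), (1,2)(W), (1,1)(W), (1,0)(W); every one is W ⇒ L
(2,0): the only move is to (1,0)(W), a W ⇒ L
(2,1): the only move is to (1,1)(W), a W ⇒ L
(2,2): the only move is to (1,2)(W), a W ⇒ L
(3,3): moves to (2,3)(W), (0,3)(W), (3,0)(W); every one is W ⇒ L
(3,4): moves to (2,4)(W), (0,4)(W), (3,1)(W), (3,0)(W); every one is W ⇒ L
(3,5): moves to (2,5)(W), (0,5)(W), (3,2)(W), (3,1)(W), (3,0)(W); every one is W ⇒ L
(4,0): moves to (3,0)(W), (1,0)(W); every one is W ⇒ L
(4,1): moves to (3,1)(W), (1,1)(W); every one is W ⇒ L
(4,2): moves to (3,2)(W), (1,2)(W); every one is W ⇒ L
(5,3): moves to (4,3)(W), (2,3)(W), (0,3)(W), (5,0)(W); every one is W ⇒ L
(5,4): moves to (4,4)(W), (2,4)(W), (0,4)(W), (5,1)(W), (5,0)(W); every one is W ⇒ L
(5,5): moves to (4,5)(W), (2,5)(W), (0,5)(W), (5,2)(W), (5,1)(W), (5,0)(W); every one is W ⇒ L
Every other cell has at least one move into one of the L cells above, so it is W.
(5,5): one of the L cells justified above, so L
(0,4): the move to (0,1) reaches an L cell, so W

(5,5): L, (0,4): W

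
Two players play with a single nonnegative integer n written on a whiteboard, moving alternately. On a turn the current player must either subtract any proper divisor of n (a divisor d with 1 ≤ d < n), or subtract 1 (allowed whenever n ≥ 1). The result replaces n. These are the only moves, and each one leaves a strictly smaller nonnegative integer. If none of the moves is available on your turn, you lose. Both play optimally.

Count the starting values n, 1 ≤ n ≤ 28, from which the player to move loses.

13

Build the W/L table. Terminal = L. A non-terminal position is W if it has a move to some L; otherwise it is L.
n=0: no move → L
n=1: can move to 0, which is L ⇒ W
n=2: the only move is to 1(W), a W ⇒ L
n=3: can move to 2, which is L ⇒ W
n=4: can move to 2, which is L ⇒ W
n=5: the only move is to 4(W), a W ⇒ L
n=6: can move to 5, which is L ⇒ W
n=7: the only move is to 6(W), a W ⇒ L
n=8: can move to 7, which is L ⇒ W
n=9: moves to 6(W), 8(W); every one is W ⇒ L
n=10: can move to 5, which is L ⇒ W
n=11: the only move is to 10(W), a W ⇒ L
n=12: can move to 9, which is L ⇒ W
n=13: the only move is to 12(W), a W ⇒ L
n=14: can move to 7, which is L ⇒ W
n=15: moves to 10(W), 12(W), 14(W); every one is W ⇒ L
n=16: can move to 15, which is L ⇒ W
n=17: the only move is to 16(W), a W ⇒ L
n=18: can move to 9, which is L ⇒ W
n=19: the only move is to 18(W), a W ⇒ L
n=20: can move to 15, which is L ⇒ W
n=21: moves to 14(W), 18(W), 20(W); every one is W ⇒ L
n=22: can move to 11, which is L ⇒ W
n=23: the only move is to 22(W), a W ⇒ L
n=24: can move to 21, which is L ⇒ W
n=25: moves to 20(W), 24(W); every one is W ⇒ L
n=26: can move to 13, which is L ⇒ W
n=27: moves to 18(W), 24(W), 26(W); every one is W ⇒ L
n=28: can move to 21, which is L ⇒ W
L entries with 1 ≤ n ≤ 28 (n=0 is outside the asked range and is not counted): n = 2, 5, 7, 9, 11, 13, 15, 17, 19, 21, 23, 25, 27; that makes 13.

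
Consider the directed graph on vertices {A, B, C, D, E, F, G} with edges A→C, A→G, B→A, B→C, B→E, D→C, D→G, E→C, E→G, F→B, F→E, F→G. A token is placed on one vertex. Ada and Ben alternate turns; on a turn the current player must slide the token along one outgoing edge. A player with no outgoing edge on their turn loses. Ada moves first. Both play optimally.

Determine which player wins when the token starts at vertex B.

Positions with no move are L. A position that does have a move is losing for the player to move precisely when every available move leads to a winning position for the opponent. Fill in the labels:
Every edge goes from a vertex to one that appears earlier in the order C, G, E, A, B, F, D, so processing vertices in that order labels each vertex after all of its successors.
C: no outgoing edge → L
G: no outgoing edge → L
E: can move to G, which is L ⇒ W
A: can move to G, which is L ⇒ W
B: can move to C, which is L ⇒ W
F: can move to G, which is L ⇒ W
D: can move to G, which is L ⇒ W
From B Ada can move to C, reaching an L position.

Ada wins.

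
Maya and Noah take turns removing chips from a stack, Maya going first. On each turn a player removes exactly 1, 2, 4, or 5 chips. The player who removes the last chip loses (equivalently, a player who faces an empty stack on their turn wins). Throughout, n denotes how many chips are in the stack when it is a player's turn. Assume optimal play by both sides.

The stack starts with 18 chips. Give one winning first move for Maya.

Use the standard recursion: the mover wins at a terminal position; elsewhere, the mover wins exactly when some move hands the opponent an L position.
n=0: no move; the opponent has just taken the last chip and therefore loses → W
n=1: →0(W) only, which is W, so L
n=2: →1(L), so W
n=3: →1(L), so W
n=4: →3(W), 2(W), 0(W) — all W, so L
n=5: →4(L), so W
n=6: →4(L), so W
n=7: →6(W), 5(W), 3(W), 2(W) — all W, so L
n=8: →7(L), so W
n=9: →7(L), so W
n=10: →9(W), 8(W), 6(W), 5(W) — all W, so L
n=11: →10(L), so W
n=12: →10(L), so W
n=13: →12(W), 11(W), 9(W), 8(W) — all W, so L
n=14: →13(L), so W
n=15: →13(L), so W
n=16: →15(W), 14(W), 12(W), 11(W) — all W, so L
n=17: →16(L), so W
n=18: →16(L), so W
From 18, the L positions reachable in one move are: 16, 13. Any move reaching one of these is winning.

Remove 2, leaving 16.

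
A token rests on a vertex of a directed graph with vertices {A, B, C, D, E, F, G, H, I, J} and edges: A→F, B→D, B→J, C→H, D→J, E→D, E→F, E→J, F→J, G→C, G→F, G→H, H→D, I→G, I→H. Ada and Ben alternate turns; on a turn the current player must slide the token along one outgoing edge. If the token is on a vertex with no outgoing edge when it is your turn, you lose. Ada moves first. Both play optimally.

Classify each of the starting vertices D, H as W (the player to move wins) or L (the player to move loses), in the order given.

D: W, H: L

Label each position W (a win for the player to move) or L (a loss). A position with no legal move is L; any other position is W exactly when some move reaches an L, and L when every move reaches a W.
Every edge goes from a vertex to one that appears earlier in the order J, D, H, C, F, B, G, E, A, I, so processing vertices in that order labels each vertex after all of its successors.
J: no outgoing edge → L
D: can move to J, which is L ⇒ W
H: the only move is to D(W), a W ⇒ L
C: can move to H, which is L ⇒ W
F: can move to J, which is L ⇒ W
B: can move to J, which is L ⇒ W
G: can move to H, which is L ⇒ W
E: can move to J, which is L ⇒ W
A: the only move is to F(W), a W ⇒ L
I: can move to H, which is L ⇒ W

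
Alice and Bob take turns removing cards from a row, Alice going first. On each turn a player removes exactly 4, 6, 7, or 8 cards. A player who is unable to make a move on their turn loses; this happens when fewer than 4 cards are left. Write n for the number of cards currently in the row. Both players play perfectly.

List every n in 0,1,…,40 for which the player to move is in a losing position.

0, 1, 2, 3, 12, 13, 14, 15, 24, 25, 26, 27, 36, 37, 38, 39

Classify positions by backward induction: terminal positions (no move available) are L. From any other position, the mover wins iff some move reaches an L.
n=0: no move → L
n=1: no move → L
n=2: no move → L
n=3: no move → L
n=4: reaches L-position 0 → W
n=5: reaches L-position 1 → W
n=6: reaches L-position 2 → W
n=7: reaches L-position 3 → W
n=8: reaches L-position 2 → W
n=9: reaches L-position 3 → W
n=10: reaches L-position 3 → W
n=11: reaches L-position 3 → W
n=12: only reaches 8(W), 6(W), 5(W), 4(W), all W → L
n=13: only reaches 9(W), 7(W), 6(W), 5(W), all W → L
n=14: only reaches 10(W), 8(W), 7(W), 6(W), all W → L
n=15: only reaches 11(W), 9(W), 8(W), 7(W), all W → L
n=16: reaches L-position 12 → W
n=17: reaches L-position 13 → W
n=18: reaches L-position 14 → W
n=19: reaches L-position 15 → W
n=20: reaches L-position 14 → W
n=21: reaches L-position 15 → W
n=22: reaches L-position 15 → W
n=23: reaches L-position 15 → W
n=24: only reaches 20(W), 18(W), 17(W), 16(W), all W → L
n=25: only reaches 21(W), 19(W), 18(W), 17(W), all W → L
n=26: only reaches 22(W), 20(W), 19(W), 18(W), all W → L
n=27: only reaches 23(W), 21(W), 20(W), 19(W), all W → L
n=28: reaches L-position 24 → W
n=29: reaches L-position 25 → W
n=30: reaches L-position 26 → W
n=31: reaches L-position 27 → W
n=32: reaches L-position 26 → W
n=33: reaches L-position 27 → W
n=34: reaches L-position 27 → W
n=35: reaches L-position 27 → W
n=36: only reaches 32(W), 30(W), 29(W), 28(W), all W → L
n=37: only reaches 33(W), 31(W), 30(W), 29(W), all W → L
n=38: only reaches 34(W), 32(W), 31(W), 30(W), all W → L
n=39: only reaches 35(W), 33(W), 32(W), 31(W), all W → L
n=40: reaches L-position 36 → W
The losing starting values of n are exactly the entries labelled L in this table (16 of them).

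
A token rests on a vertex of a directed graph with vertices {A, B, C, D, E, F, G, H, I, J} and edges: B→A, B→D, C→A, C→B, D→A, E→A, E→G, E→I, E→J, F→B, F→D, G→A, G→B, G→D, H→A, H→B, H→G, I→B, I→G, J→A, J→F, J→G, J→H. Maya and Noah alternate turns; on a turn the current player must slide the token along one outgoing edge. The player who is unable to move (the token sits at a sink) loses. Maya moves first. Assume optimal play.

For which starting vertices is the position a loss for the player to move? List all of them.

Label each position W (a win for the player to move) or L (a loss). A position with no legal move is L; any other position is W exactly when some move reaches an L, and L when every move reaches a W.
Every edge goes from a vertex to one that appears earlier in the order A, D, B, F, G, H, J, I, C, E, so processing vertices in that order labels each vertex after all of its successors.
A: no outgoing edge → L
D: can move to A, which is L ⇒ W
B: can move to A, which is L ⇒ W
F: moves to B(W), D(W); every one is W ⇒ L
G: can move to A, which is L ⇒ W
H: can move to A, which is L ⇒ W
J: can move to F, which is L ⇒ W
I: moves to G(W), B(W); every one is W ⇒ L
C: can move to A, which is L ⇒ W
E: can move to I, which is L ⇒ W
Reading off the rows marked L gives the requested list; there are 3 such vertices.

A, F, I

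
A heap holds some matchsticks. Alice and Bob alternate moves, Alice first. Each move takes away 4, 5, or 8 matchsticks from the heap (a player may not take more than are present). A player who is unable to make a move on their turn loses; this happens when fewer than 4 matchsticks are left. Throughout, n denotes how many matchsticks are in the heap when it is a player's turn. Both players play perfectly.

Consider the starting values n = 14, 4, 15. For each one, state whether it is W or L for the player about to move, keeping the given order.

14: L, 4: W, 15: L

Classify positions by backward induction: terminal positions (no move available) are L. From any other position, the mover wins iff some move reaches an L.
n=0: no move → L
n=1: no move → L
n=2: no move → L
n=3: no move → L
n=4: W (go to 0, an L position)
n=5: W (go to 1, an L position)
n=6: W (go to 2, an L position)
n=7: W (go to 3, an L position)
n=8: W (go to 3, an L position)
n=9: W (go to 1, an L position)
n=10: W (go to 2, an L position)
n=11: W (go to 3, an L position)
n=12: L (options 8(W), 7(W), 4(W) are all W)
n=13: L (options 9(W), 8(W), 5(W) are all W)
n=14: L (options 10(W), 9(W), 6(W) are all W)
n=15: L (options 11(W), 10(W), 7(W) are all W)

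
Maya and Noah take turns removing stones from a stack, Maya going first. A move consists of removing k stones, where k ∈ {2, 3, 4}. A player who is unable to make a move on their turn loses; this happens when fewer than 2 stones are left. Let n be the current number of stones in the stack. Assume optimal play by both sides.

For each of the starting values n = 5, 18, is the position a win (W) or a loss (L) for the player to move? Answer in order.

Build the W/L table. Terminal = L. A non-terminal position is W if it has a move to some L; otherwise it is L.
n=0: no move → L
n=1: no move → L
n=2: W (go to 0, an L position)
n=3: W (go to 1, an L position)
n=4: W (go to 1, an L position)
n=5: W (go to 1, an L position)
n=6: L (options 4(W), 3(W), 2(W) are all W)
n=7: L (options 5(W), 4(W), 3(W) are all W)
n=8: W (go to 6, an L position)
n=9: W (go to 7, an L position)
n=10: W (go to 7, an L position)
n=11: W (go to 7, an L position)
n=12: L (options 10(W), 9(W), 8(W) are all W)
n=13: L (options 11(W), 10(W), 9(W) are all W)
n=14: W (go to 12, an L position)
n=15: W (go to 13, an L position)
n=16: W (go to 13, an L position)
n=17: W (go to 13, an L position)
n=18: L (options 16(W), 15(W), 14(W) are all W)

5: W, 18: L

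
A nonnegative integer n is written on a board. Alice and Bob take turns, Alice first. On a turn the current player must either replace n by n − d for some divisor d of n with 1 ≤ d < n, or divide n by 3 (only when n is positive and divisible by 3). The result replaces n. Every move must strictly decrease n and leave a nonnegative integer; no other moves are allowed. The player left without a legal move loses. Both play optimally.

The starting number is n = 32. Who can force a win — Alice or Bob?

Build the W/L table. Terminal = L. A non-terminal position is W if it has a move to some L; otherwise it is L.
n=0: no move → L
n=1: no move → L
n=2: reaches L-position 1 → W
n=3: reaches L-position 1 → W
n=4: only reaches 2(W), 3(W), all W → L
n=5: reaches L-position 4 → W
n=6: reaches L-position 4 → W
n=7: only reaches 6(W), which is W → L
n=8: reaches L-position 4 → W
n=9: only reaches 3(W), 6(W), 8(W), all W → L
n=10: reaches L-position 9 → W
n=11: only reaches 10(W), which is W → L
n=12: reaches L-position 4 → W
n=13: only reaches 12(W), which is W → L
n=14: reaches L-position 7 → W
n=15: only reaches 5(W), 10(W), 12(W), 14(W), all W → L
n=16: reaches L-position 15 → W
n=17: only reaches 16(W), which is W → L
n=18: reaches L-position 9 → W
n=19: only reaches 18(W), which is W → L
n=20: reaches L-position 15 → W
n=21: reaches L-position 7 → W
n=22: reaches L-position 11 → W
n=23: only reaches 22(W), which is W → L
n=24: reaches L-position 23 → W
n=25: only reaches 20(W), 24(W), all W → L
n=26: reaches L-position 13 → W
n=27: reaches L-position 9 → W
n=28: only reaches 14(W), 21(W), 24(W), 26(W), 27(W), all W → L
n=29: reaches L-position 28 → W
n=30: reaches L-position 15 → W
n=31: only reaches 30(W), which is W → L
n=32: reaches L-position 28 → W
The starting position 32 is W: Alice should move to 28, handing over an L position.

Alice wins.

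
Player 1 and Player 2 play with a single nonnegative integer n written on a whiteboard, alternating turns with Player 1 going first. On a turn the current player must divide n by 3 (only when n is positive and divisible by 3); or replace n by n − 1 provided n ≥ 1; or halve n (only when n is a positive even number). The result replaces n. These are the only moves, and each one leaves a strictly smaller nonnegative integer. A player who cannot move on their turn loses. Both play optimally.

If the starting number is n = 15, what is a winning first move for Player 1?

Use the standard recursion: the mover loses at a terminal position; elsewhere, the mover wins exactly when some move hands the opponent an L position.
n=0: no move → L
n=1: reaches L-position 0 → W
n=2: only reaches 1(W), which is W → L
n=3: reaches L-position 2 → W
n=4: reaches L-position 2 → W
n=5: only reaches 4(W), which is W → L
n=6: reaches L-position 2 → W
n=7: only reaches 6(W), which is W → L
n=8: reaches L-position 7 → W
n=9: only reaches 3(W), 8(W), all W → L
n=10: reaches L-position 5 → W
n=11: only reaches 10(W), which is W → L
n=12: reaches L-position 11 → W
n=13: only reaches 12(W), which is W → L
n=14: reaches L-position 7 → W
n=15: reaches L-position 5 → W
From 15, the L positions reachable in one move are: 5.

Move to 5.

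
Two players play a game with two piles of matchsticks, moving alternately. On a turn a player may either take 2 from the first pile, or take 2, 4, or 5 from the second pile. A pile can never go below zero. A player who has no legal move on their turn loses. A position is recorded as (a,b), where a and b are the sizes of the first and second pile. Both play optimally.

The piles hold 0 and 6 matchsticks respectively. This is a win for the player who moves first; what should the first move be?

Use the standard recursion: the mover loses at a terminal position; elsewhere, the mover wins exactly when some move hands the opponent an L position.
No move ever increases a pile, so every position that can arise here has a ≤ 0 and b ≤ 6; it is enough to label the cells with 0 ≤ a ≤ 0 and 0 ≤ b ≤ 6.
Every move lowers a or b (never raises either), so fill the grid row by row in increasing a, and left to right within a row: each cell's successors are then already labelled.
      b=0  b=1  b=2  b=3  b=4  b=5  b=6
a=0:    L    L    W    W    W    W    W
Cells with no legal move (terminal, hence L): (0,0), (0,1).
Every other cell has at least one move into one of the L cells above, so it is W.
From (0,6), the L positions reachable in one move are: (0,1).

Move to (0,1).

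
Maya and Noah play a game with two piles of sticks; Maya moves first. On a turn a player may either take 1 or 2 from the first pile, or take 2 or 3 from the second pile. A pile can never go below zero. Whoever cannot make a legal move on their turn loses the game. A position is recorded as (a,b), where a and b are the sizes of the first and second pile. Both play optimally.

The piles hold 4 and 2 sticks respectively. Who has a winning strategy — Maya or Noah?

Noah wins.

Label each position W (a win for the player to move) or L (a loss). A position with no legal move is L; any other position is W exactly when some move reaches an L, and L when every move reaches a W.
No move ever increases a pile, so every position that can arise here has a ≤ 4 and b ≤ 2; it is enough to label the cells with 0 ≤ a ≤ 4 and 0 ≤ b ≤ 2.
Every move lowers a or b (never raises either), so fill the grid row by row in increasing a, and left to right within a row: each cell's successors are then already labelled.
      b=0  b=1  b=2
a=0:    L    L    W
a=1:    W    W    L
a=2:    W    W    W
a=3:    L    L    W
a=4:    W    W    L
Cells with no legal move (terminal, hence L): (0,0), (0,1).
The remaining L cells, each justified by listing all of its moves:
(1,2): →(0,2)(W), (1,0)(W) — all W, so L
(3,0): →(2,0)(W), (1,0)(W) — all W, so L
(3,1): →(2,1)(W), (1,1)(W) — all W, so L
(4,2): →(3,2)(W), (2,2)(W), (4,0)(W) — all W, so L
Every other cell has at least one move into one of the L cells above, so it is W.
The starting position (4,2) is L: whatever Maya does, the opponent receives a W position.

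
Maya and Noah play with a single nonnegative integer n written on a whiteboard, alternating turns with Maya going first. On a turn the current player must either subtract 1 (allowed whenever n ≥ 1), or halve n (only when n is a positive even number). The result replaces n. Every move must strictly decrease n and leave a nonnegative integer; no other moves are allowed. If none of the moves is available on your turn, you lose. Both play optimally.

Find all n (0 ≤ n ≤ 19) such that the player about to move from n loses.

Compute win/loss labels from the base case upward. A position with no move is L. Any other position is W if it can reach an L in one move, else L.
n=0: no move → L
n=1: →0(L), so W
n=2: →1(W) only, which is W, so L
n=3: →2(L), so W
n=4: →2(L), so W
n=5: →4(W) only, which is W, so L
n=6: →5(L), so W
n=7: →6(W) only, which is W, so L
n=8: →7(L), so W
n=9: →8(W) only, which is W, so L
n=10: →5(L), so W
n=11: →10(W) only, which is W, so L
n=12: →11(L), so W
n=13: →12(W) only, which is W, so L
n=14: →7(L), so W
n=15: →14(W) only, which is W, so L
n=16: →15(L), so W
n=17: →16(W) only, which is W, so L
n=18: →9(L), so W
n=19: →18(W) only, which is W, so L
The losing starting values of n are exactly the entries labelled L in this table (10 of them).

0, 2, 5, 7, 9, 11, 13, 15, 17, 19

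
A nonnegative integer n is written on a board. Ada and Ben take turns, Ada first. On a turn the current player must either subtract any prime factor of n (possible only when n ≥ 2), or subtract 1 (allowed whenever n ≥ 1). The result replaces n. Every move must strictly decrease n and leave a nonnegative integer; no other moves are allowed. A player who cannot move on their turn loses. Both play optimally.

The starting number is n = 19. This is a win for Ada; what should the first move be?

Label each position W (a win for the player to move) or L (a loss). A position with no legal move is L; any other position is W exactly when some move reaches an L, and L when every move reaches a W.
n=0: no move → L
n=1: →0(L), so W
n=2: →0(L), so W
n=3: →0(L), so W
n=4: →2(W), 3(W) — all W, so L
n=5: →0(L), so W
n=6: →4(L), so W
n=7: →0(L), so W
n=8: →6(W), 7(W) — all W, so L
n=9: →8(L), so W
n=10: →8(L), so W
n=11: →0(L), so W
n=12: →9(W), 10(W), 11(W) — all W, so L
n=13: →0(L), so W
n=14: →12(L), so W
n=15: →12(L), so W
n=16: →14(W), 15(W) — all W, so L
n=17: →0(L), so W
n=18: →16(L), so W
n=19: →0(L), so W
From 19, the L positions reachable in one move are: 0.

Move to 0.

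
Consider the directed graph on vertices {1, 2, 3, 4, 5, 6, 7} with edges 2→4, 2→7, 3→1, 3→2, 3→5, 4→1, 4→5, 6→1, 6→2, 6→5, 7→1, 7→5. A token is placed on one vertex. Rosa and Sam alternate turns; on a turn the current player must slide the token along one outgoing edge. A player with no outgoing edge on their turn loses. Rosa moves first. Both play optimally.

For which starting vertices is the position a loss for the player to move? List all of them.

1, 2, 5

Classify positions by backward induction: terminal positions (no move available) are L. From any other position, the mover wins iff some move reaches an L.
Every edge goes from a vertex to one that appears earlier in the order 1, 5, 4, 7, 2, 3, 6, so processing vertices in that order labels each vertex after all of its successors.
1: no outgoing edge → L
5: no outgoing edge → L
4: can move to 5, which is L ⇒ W
7: can move to 5, which is L ⇒ W
2: moves to 7(W), 4(W); every one is W ⇒ L
3: can move to 2, which is L ⇒ W
6: can move to 2, which is L ⇒ W
Reading off the rows marked L gives the requested list; there are 3 such vertices.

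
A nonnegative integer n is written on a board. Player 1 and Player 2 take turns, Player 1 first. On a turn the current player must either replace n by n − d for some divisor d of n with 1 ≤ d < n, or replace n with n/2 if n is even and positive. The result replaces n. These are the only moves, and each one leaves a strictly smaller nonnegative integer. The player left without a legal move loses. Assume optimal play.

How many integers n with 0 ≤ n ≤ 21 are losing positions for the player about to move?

12

Build the W/L table. Terminal = L. A non-terminal position is W if it has a move to some L; otherwise it is L.
n=0: no move → L
n=1: no move → L
n=2: →1(L), so W
n=3: →2(W) only, which is W, so L
n=4: →3(L), so W
n=5: →4(W) only, which is W, so L
n=6: →3(L), so W
n=7: →6(W) only, which is W, so L
n=8: →7(L), so W
n=9: →6(W), 8(W) — all W, so L
n=10: →5(L), so W
n=11: →10(W) only, which is W, so L
n=12: →9(L), so W
n=13: →12(W) only, which is W, so L
n=14: →7(L), so W
n=15: →10(W), 12(W), 14(W) — all W, so L
n=16: →15(L), so W
n=17: →16(W) only, which is W, so L
n=18: →9(L), so W
n=19: →18(W) only, which is W, so L
n=20: →15(L), so W
n=21: →14(W), 18(W), 20(W) — all W, so L
L entries with 0 ≤ n ≤ 21: n = 0, 1, 3, 5, 7, 9, 11, 13, 15, 17, 19, 21; that makes 12.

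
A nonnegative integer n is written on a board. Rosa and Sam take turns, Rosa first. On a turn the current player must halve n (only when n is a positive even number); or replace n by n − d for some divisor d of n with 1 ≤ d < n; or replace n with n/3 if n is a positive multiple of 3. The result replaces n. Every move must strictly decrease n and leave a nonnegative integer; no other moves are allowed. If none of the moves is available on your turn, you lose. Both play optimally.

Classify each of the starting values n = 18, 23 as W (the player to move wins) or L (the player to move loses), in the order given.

18: W, 23: L

Label each position W (a win for the player to move) or L (a loss). A position with no legal move is L; any other position is W exactly when some move reaches an L, and L when every move reaches a W.
n=0: no move → L
n=1: no move → L
n=2: reaches L-position 1 → W
n=3: reaches L-position 1 → W
n=4: only reaches 2(W), 3(W), all W → L
n=5: reaches L-position 4 → W
n=6: reaches L-position 4 → W
n=7: only reaches 6(W), which is W → L
n=8: reaches L-position 4 → W
n=9: only reaches 3(W), 6(W), 8(W), all W → L
n=10: reaches L-position 9 → W
n=11: only reaches 10(W), which is W → L
n=12: reaches L-position 4 → W
n=13: only reaches 12(W), which is W → L
n=14: reaches L-position 7 → W
n=15: only reaches 5(W), 10(W), 12(W), 14(W), all W → L
n=16: reaches L-position 15 → W
n=17: only reaches 16(W), which is W → L
n=18: reaches L-position 9 → W
n=19: only reaches 18(W), which is W → L
n=20: reaches L-position 15 → W
n=21: reaches L-position 7 → W
n=22: reaches L-position 11 → W
n=23: only reaches 22(W), which is W → L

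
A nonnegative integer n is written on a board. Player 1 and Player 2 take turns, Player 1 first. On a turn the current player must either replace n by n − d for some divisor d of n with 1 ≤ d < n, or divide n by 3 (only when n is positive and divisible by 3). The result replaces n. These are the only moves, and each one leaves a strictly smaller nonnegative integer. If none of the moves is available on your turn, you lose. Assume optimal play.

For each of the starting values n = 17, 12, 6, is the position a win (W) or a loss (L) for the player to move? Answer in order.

Classify positions by backward induction: terminal positions (no move available) are L. From any other position, the mover wins iff some move reaches an L.
n=0: no move → L
n=1: no move → L
n=2: →1(L), so W
n=3: →1(L), so W
n=4: →2(W), 3(W) — all W, so L
n=5: →4(L), so W
n=6: →4(L), so W
n=7: →6(W) only, which is W, so L
n=8: →4(L), so W
n=9: →3(W), 6(W), 8(W) — all W, so L
n=10: →9(L), so W
n=11: →10(W) only, which is W, so L
n=12: →4(L), so W
n=13: →12(W) only, which is W, so L
n=14: →7(L), so W
n=15: →5(W), 10(W), 12(W), 14(W) — all W, so L
n=16: →15(L), so W
n=17: →16(W) only, which is W, so L

17: L, 12: W, 6: W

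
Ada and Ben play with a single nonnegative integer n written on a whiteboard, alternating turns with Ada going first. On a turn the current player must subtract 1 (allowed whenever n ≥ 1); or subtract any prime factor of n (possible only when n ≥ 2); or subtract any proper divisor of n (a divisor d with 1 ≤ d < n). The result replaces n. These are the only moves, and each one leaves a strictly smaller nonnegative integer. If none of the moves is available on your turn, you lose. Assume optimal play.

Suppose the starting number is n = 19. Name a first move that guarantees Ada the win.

Move to 0.

Label each position W (a win for the player to move) or L (a loss). A position with no legal move is L; any other position is W exactly when some move reaches an L, and L when every move reaches a W.
n=0: no move → L
n=1: →0(L), so W
n=2: →0(L), so W
n=3: →0(L), so W
n=4: →2(W), 3(W) — all W, so L
n=5: →0(L), so W
n=6: →4(L), so W
n=7: →0(L), so W
n=8: →4(L), so W
n=9: →6(W), 8(W) — all W, so L
n=10: →9(L), so W
n=11: →0(L), so W
n=12: →9(L), so W
n=13: →0(L), so W
n=14: →7(W), 12(W), 13(W) — all W, so L
n=15: →14(L), so W
n=16: →14(L), so W
n=17: →0(L), so W
n=18: →9(L), so W
n=19: →0(L), so W
From 19, the L positions reachable in one move are: 0.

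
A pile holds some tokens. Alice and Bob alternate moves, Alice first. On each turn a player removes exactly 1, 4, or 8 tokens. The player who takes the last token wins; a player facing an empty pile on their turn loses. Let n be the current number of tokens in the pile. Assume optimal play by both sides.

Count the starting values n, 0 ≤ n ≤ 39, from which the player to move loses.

Compute win/loss labels from the base case upward. A position with no move is L. Any other position is W if it can reach an L in one move, else L.
n=0: no move → L
n=1: →0(L), so W
n=2: →1(W) only, which is W, so L
n=3: →2(L), so W
n=4: →0(L), so W
n=5: →4(W), 1(W) — all W, so L
n=6: →5(L), so W
n=7: →6(W), 3(W) — all W, so L
n=8: →7(L), so W
n=9: →5(L), so W
n=10: →2(L), so W
n=11: →7(L), so W
n=12: →11(W), 8(W), 4(W) — all W, so L
n=13: →12(L), so W
n=14: →13(W), 10(W), 6(W) — all W, so L
n=15: →14(L), so W
n=16: →12(L), so W
n=17: →16(W), 13(W), 9(W) — all W, so L
n=18: →17(L), so W
n=19: →18(W), 15(W), 11(W) — all W, so L
n=20: →19(L), so W
n=21: →17(L), so W
n=22: →14(L), so W
n=23: →19(L), so W
n=24: →23(W), 20(W), 16(W) — all W, so L
n=25: →24(L), so W
n=26: →25(W), 22(W), 18(W) — all W, so L
n=27: →26(L), so W
n=28: →24(L), so W
n=29: →28(W), 25(W), 21(W) — all W, so L
n=30: →29(L), so W
n=31: →30(W), 27(W), 23(W) — all W, so L
n=32: →31(L), so W
n=33: →29(L), so W
n=34: →26(L), so W
n=35: →31(L), so W
n=36: →35(W), 32(W), 28(W) — all W, so L
n=37: →36(L), so W
n=38: →37(W), 34(W), 30(W) — all W, so L
n=39: →38(L), so W
L entries with 0 ≤ n ≤ 39: n = 0, 2, 5, 7, 12, 14, 17, 19, 24, 26, 29, 31, 36, 38; that makes 14.

14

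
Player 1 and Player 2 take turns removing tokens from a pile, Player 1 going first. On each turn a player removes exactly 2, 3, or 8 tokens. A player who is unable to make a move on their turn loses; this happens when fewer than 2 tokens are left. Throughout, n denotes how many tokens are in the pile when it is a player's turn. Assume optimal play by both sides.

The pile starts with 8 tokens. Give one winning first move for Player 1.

Remove 2, leaving 6.

Label each position W (a win for the player to move) or L (a loss). A position with no legal move is L; any other position is W exactly when some move reaches an L, and L when every move reaches a W.
n=0: no move → L
n=1: no move → L
n=2: →0(L), so W
n=3: →1(L), so W
n=4: →1(L), so W
n=5: →3(W), 2(W) — all W, so L
n=6: →4(W), 3(W) — all W, so L
n=7: →5(L), so W
n=8: →6(L), so W
From 8, the L positions reachable in one move are: 6, 5, 0. Any move reaching one of these is winning.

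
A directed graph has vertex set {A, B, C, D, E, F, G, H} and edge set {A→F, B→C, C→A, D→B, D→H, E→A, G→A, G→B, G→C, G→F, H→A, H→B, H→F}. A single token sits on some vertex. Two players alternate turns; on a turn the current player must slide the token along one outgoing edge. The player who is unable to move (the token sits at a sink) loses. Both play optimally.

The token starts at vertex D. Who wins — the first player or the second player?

Work bottom-up. With no move the player to move loses. Otherwise the position is W if at least one move leads to an L position for the opponent, and L if every move leads to a W.
Every edge goes from a vertex to one that appears earlier in the order F, A, C, B, G, E, H, D, so processing vertices in that order labels each vertex after all of its successors.
F: no outgoing edge → L
A: →F(L), so W
C: →A(W) only, which is W, so L
B: →C(L), so W
G: →C(L), so W
E: →A(W) only, which is W, so L
H: →F(L), so W
D: →H(W), B(W) — all W, so L
The starting position D is L: whatever the player to move does, the opponent receives a W position.

The second player wins.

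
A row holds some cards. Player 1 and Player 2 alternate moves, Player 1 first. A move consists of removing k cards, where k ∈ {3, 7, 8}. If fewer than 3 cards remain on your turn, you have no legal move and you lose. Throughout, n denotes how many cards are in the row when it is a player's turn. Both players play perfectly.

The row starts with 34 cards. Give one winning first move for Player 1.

Remove 3, leaving 31.

Work bottom-up. With no move the player to move loses. Otherwise the position is W if at least one move leads to an L position for the opponent, and L if every move leads to a W.
n=0: no move → L
n=1: no move → L
n=2: no move → L
n=3: reaches L-position 0 → W
n=4: reaches L-position 1 → W
n=5: reaches L-position 2 → W
n=6: only reaches 3(W), which is W → L
n=7: reaches L-position 0 → W
n=8: reaches L-position 1 → W
n=9: reaches L-position 6 → W
n=10: reaches L-position 2 → W
n=11: only reaches 8(W), 4(W), 3(W), all W → L
n=12: only reaches 9(W), 5(W), 4(W), all W → L
n=13: reaches L-position 6 → W
n=14: reaches L-position 11 → W
n=15: reaches L-position 12 → W
n=16: only reaches 13(W), 9(W), 8(W), all W → L
n=17: only reaches 14(W), 10(W), 9(W), all W → L
n=18: reaches L-position 11 → W
n=19: reaches L-position 16 → W
n=20: reaches L-position 17 → W
n=21: only reaches 18(W), 14(W), 13(W), all W → L
n=22: only reaches 19(W), 15(W), 14(W), all W → L
n=23: reaches L-position 16 → W
n=24: reaches L-position 21 → W
n=25: reaches L-position 22 → W
n=26: only reaches 23(W), 19(W), 18(W), all W → L
n=27: only reaches 24(W), 20(W), 19(W), all W → L
n=28: reaches L-position 21 → W
n=29: reaches L-position 26 → W
n=30: reaches L-position 27 → W
n=31: only reaches 28(W), 24(W), 23(W), all W → L
n=32: only reaches 29(W), 25(W), 24(W), all W → L
n=33: reaches L-position 26 → W
n=34: reaches L-position 31 → W
From 34, the L positions reachable in one move are: 31, 27, 26. Any move reaching one of these is winning.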